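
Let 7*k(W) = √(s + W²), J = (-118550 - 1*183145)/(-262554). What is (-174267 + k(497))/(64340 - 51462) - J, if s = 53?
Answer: -4136643844/281764201 + √247062/90146 ≈ -14.676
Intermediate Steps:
J = 100565/87518 (J = (-118550 - 183145)*(-1/262554) = -301695*(-1/262554) = 100565/87518 ≈ 1.1491)
k(W) = √(53 + W²)/7
(-174267 + k(497))/(64340 - 51462) - J = (-174267 + √(53 + 497²)/7)/(64340 - 51462) - 1*100565/87518 = (-174267 + √(53 + 247009)/7)/12878 - 100565/87518 = (-174267 + √247062/7)*(1/12878) - 100565/87518 = (-174267/12878 + √247062/90146) - 100565/87518 = -4136643844/281764201 + √247062/90146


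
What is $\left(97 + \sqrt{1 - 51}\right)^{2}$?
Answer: $9359 + 970 i \sqrt{2} \approx 9359.0 + 1371.8 i$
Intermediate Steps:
$\left(97 + \sqrt{1 - 51}\right)^{2} = \left(97 + \sqrt{-50}\right)^{2} = \left(97 + 5 i \sqrt{2}\right)^{2}$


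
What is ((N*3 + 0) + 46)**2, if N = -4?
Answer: 1156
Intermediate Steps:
((N*3 + 0) + 46)**2 = ((-4*3 + 0) + 46)**2 = ((-12 + 0) + 46)**2 = (-12 + 46)**2 = 34**2 = 1156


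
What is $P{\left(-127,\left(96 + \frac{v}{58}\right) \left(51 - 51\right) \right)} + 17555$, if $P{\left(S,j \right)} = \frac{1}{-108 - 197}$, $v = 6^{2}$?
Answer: $\frac{5354274}{305} \approx 17555.0$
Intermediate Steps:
$v = 36$
$P{\left(S,j \right)} = - \frac{1}{305}$ ($P{\left(S,j \right)} = \frac{1}{-305} = - \frac{1}{305}$)
$P{\left(-127,\left(96 + \frac{v}{58}\right) \left(51 - 51\right) \right)} + 17555 = - \frac{1}{305} + 17555 = \frac{5354274}{305}$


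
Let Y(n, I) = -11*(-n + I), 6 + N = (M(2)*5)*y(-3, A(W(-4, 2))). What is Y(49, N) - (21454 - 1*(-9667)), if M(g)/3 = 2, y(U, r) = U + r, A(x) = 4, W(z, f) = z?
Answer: -30846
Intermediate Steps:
M(g) = 6 (M(g) = 3*2 = 6)
N = 24 (N = -6 + (6*5)*(-3 + 4) = -6 + 30*1 = -6 + 30 = 24)
Y(n, I) = -11*I + 11*n (Y(n, I) = -11*(I - n) = -11*I + 11*n)
Y(49, N) - (21454 - 1*(-9667)) = (-11*24 + 11*49) - (21454 - 1*(-9667)) = (-264 + 539) - (21454 + 9667) = 275 - 1*31121 = 275 - 31121 = -30846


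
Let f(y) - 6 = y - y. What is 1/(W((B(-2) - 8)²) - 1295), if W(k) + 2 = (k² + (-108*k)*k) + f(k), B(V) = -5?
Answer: -1/3057318 ≈ -3.2708e-7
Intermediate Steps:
f(y) = 6 (f(y) = 6 + (y - y) = 6 + 0 = 6)
W(k) = 4 - 107*k² (W(k) = -2 + ((k² + (-108*k)*k) + 6) = -2 + ((k² - 108*k²) + 6) = -2 + (-107*k² + 6) = -2 + (6 - 107*k²) = 4 - 107*k²)
1/(W((B(-2) - 8)²) - 1295) = 1/((4 - 107*(-5 - 8)⁴) - 1295) = 1/((4 - 107*((-13)²)²) - 1295) = 1/((4 - 107*169²) - 1295) = 1/((4 - 107*28561) - 1295) = 1/((4 - 3056027) - 1295) = 1/(-3056023 - 1295) = 1/(-3057318) = -1/3057318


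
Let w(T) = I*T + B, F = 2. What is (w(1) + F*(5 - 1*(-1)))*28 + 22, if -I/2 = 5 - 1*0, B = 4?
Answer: 190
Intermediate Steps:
I = -10 (I = -2*(5 - 1*0) = -2*(5 + 0) = -2*5 = -10)
w(T) = 4 - 10*T (w(T) = -10*T + 4 = 4 - 10*T)
(w(1) + F*(5 - 1*(-1)))*28 + 22 = ((4 - 10*1) + 2*(5 - 1*(-1)))*28 + 22 = ((4 - 10) + 2*(5 + 1))*28 + 22 = (-6 + 2*6)*28 + 22 = (-6 + 12)*28 + 22 = 6*28 + 22 = 168 + 22 = 190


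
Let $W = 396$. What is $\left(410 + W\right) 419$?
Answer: $337714$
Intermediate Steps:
$\left(410 + W\right) 419 = \left(410 + 396\right) 419 = 806 \cdot 419 = 337714$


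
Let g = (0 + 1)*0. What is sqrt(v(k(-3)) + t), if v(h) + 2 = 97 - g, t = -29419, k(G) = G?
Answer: 2*I*sqrt(7331) ≈ 171.24*I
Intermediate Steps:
g = 0 (g = 1*0 = 0)
v(h) = 95 (v(h) = -2 + (97 - 1*0) = -2 + (97 + 0) = -2 + 97 = 95)
sqrt(v(k(-3)) + t) = sqrt(95 - 29419) = sqrt(-29324) = 2*I*sqrt(7331)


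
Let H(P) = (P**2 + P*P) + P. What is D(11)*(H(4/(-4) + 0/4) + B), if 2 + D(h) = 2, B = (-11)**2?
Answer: 0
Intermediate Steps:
B = 121
H(P) = P + 2*P**2 (H(P) = (P**2 + P**2) + P = 2*P**2 + P = P + 2*P**2)
D(h) = 0 (D(h) = -2 + 2 = 0)
D(11)*(H(4/(-4) + 0/4) + B) = 0*((4/(-4) + 0/4)*(1 + 2*(4/(-4) + 0/4)) + 121) = 0*((4*(-1/4) + 0*(1/4))*(1 + 2*(4*(-1/4) + 0*(1/4))) + 121) = 0*((-1 + 0)*(1 + 2*(-1 + 0)) + 121) = 0*(-(1 + 2*(-1)) + 121) = 0*(-(1 - 2) + 121) = 0*(-1*(-1) + 121) = 0*(1 + 121) = 0*122 = 0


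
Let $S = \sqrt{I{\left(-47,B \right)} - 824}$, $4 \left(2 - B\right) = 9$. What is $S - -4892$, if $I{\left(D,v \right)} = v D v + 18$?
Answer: $4892 + \frac{43 i \sqrt{7}}{4} \approx 4892.0 + 28.442 i$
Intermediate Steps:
$B = - \frac{1}{4}$ ($B = 2 - \frac{9}{4} = - \frac{1}{4} \approx -0.25$)
$I{\left(D,v \right)} = 18 + D v^{2}$ ($I{\left(D,v \right)} = D v v + 18 = D v^{2} + 18 = 18 + D v^{2}$)
$S = \frac{43 i \sqrt{7}}{4}$ ($S = \sqrt{\left(18 - 47 \left(- \frac{1}{4}\right)^{2}\right) - 824} = \sqrt{\left(18 - \frac{47}{16}\right) - 824} = \sqrt{\frac{241}{16} - 824} = \sqrt{- \frac{12943}{16}} = \frac{43 i \sqrt{7}}{4} \approx 28.442 i$)
$S - -4892 = \frac{43 i \sqrt{7}}{4} - -4892 = \frac{43 i \sqrt{7}}{4} + 4892 = 4892 + \frac{43 i \sqrt{7}}{4}$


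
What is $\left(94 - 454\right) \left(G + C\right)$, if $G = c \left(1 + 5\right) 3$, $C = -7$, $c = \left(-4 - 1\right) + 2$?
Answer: $21960$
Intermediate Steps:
$c = -3$ ($c = -5 + 2 = -3$)
$G = -54$ ($G = - 3 \left(1 + 5\right) 3 = \left(-3\right) 6 \cdot 3 = \left(-18\right) 3 = -54$)
$\left(94 - 454\right) \left(G + C\right) = \left(94 - 454\right) \left(-54 - 7\right) = \left(-360\right) \left(-61\right) = 21960$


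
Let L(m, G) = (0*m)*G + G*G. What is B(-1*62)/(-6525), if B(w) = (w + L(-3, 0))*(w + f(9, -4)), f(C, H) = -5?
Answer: -4154/6525 ≈ -0.63663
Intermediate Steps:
L(m, G) = G² (L(m, G) = 0*G + G² = 0 + G² = G²)
B(w) = w*(-5 + w) (B(w) = (w + 0²)*(w - 5) = (w + 0)*(-5 + w) = w*(-5 + w))
B(-1*62)/(-6525) = ((-1*62)*(-5 - 1*62))/(-6525) = -62*(-5 - 62)*(-1/6525) = -62*(-67)*(-1/6525) = 4154*(-1/6525) = -4154/6525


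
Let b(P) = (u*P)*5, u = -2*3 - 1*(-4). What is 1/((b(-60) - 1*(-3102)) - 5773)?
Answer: -1/2071 ≈ -0.00048286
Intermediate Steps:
u = -2 (u = -6 + 4 = -2)
b(P) = -10*P (b(P) = -2*P*5 = -10*P)
1/((b(-60) - 1*(-3102)) - 5773) = 1/((-10*(-60) - 1*(-3102)) - 5773) = 1/((600 + 3102) - 5773) = 1/(3702 - 5773) = 1/(-2071) = -1/2071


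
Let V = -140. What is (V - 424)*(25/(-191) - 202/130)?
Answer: 11796624/12415 ≈ 950.19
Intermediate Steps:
(V - 424)*(25/(-191) - 202/130) = (-140 - 424)*(25/(-191) - 202/130) = -564*(25*(-1/191) - 202*1/130) = -564*(-25/191 - 101/65) = -564*(-20916/12415) = 11796624/12415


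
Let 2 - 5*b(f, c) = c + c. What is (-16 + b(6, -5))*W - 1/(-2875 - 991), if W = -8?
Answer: 2103109/19330 ≈ 108.80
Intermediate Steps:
b(f, c) = 2/5 - 2*c/5 (b(f, c) = 2/5 - (c + c)/5 = 2/5 - 2*c/5)
(-16 + b(6, -5))*W - 1/(-2875 - 991) = (-16 + (2/5 - 2/5*(-5)))*(-8) - 1/(-2875 - 991) = (-16 + (2/5 + 2))*(-8) - 1/(-3866) = (-16 + 12/5)*(-8) - 1*(-1/3866) = -68/5*(-8) + 1/3866 = 544/5 + 1/3866 = 2103109/19330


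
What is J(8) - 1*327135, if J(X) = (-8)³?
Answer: -327647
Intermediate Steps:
J(X) = -512
J(8) - 1*327135 = -512 - 1*327135 = -512 - 327135 = -327647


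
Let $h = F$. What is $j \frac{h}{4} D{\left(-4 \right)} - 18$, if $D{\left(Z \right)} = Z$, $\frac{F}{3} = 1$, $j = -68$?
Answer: $186$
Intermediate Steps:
$F = 3$ ($F = 3 \cdot 1 = 3$)
$h = 3$
$j \frac{h}{4} D{\left(-4 \right)} - 18 = - 68 \cdot \frac{3}{4} \left(-4\right) - 18 = \left(-68\right) \left(-3\right) - 18 = 204 - 18 = 186$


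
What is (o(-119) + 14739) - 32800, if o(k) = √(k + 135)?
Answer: -18057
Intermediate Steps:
o(k) = √(135 + k)
(o(-119) + 14739) - 32800 = (√(135 - 119) + 14739) - 32800 = (√16 + 14739) - 32800 = (4 + 14739) - 32800 = 14743 - 32800 = -18057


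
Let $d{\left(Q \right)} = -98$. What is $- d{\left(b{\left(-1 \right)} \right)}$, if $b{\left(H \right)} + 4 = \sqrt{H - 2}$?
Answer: $98$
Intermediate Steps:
$b{\left(H \right)} = -4 + \sqrt{-2 + H}$ ($b{\left(H \right)} = -4 + \sqrt{H - 2} = -4 + \sqrt{-2 + H}$)
$- d{\left(b{\left(-1 \right)} \right)} = \left(-1\right) \left(-98\right) = 98$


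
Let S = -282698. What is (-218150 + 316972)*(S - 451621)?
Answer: -72566872218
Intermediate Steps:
(-218150 + 316972)*(S - 451621) = (-218150 + 316972)*(-282698 - 451621) = 98822*(-734319) = -72566872218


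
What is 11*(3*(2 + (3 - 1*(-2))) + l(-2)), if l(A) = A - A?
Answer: 231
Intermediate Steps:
l(A) = 0
11*(3*(2 + (3 - 1*(-2))) + l(-2)) = 11*(3*(2 + (3 - 1*(-2))) + 0) = 11*(3*(2 + (3 + 2)) + 0) = 11*(3*(2 + 5) + 0) = 11*(3*7 + 0) = 11*(21 + 0) = 11*21 = 231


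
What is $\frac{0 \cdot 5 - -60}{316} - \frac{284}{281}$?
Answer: $- \frac{18221}{22199} \approx -0.8208$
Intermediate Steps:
$\frac{0 \cdot 5 - -60}{316} - \frac{284}{281} = \left(0 + 60\right) \frac{1}{316} - \frac{284}{281} = 60 \cdot \frac{1}{316} - \frac{284}{281} = \frac{15}{79} - \frac{284}{281} = - \frac{18221}{22199}$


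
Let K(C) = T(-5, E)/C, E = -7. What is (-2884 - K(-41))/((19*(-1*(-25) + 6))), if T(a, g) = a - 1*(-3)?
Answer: -118246/24149 ≈ -4.8965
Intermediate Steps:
T(a, g) = 3 + a (T(a, g) = a + 3 = 3 + a)
K(C) = -2/C (K(C) = (3 - 5)/C = -2/C)
(-2884 - K(-41))/((19*(-1*(-25) + 6))) = (-2884 - (-2)/(-41))/((19*(-1*(-25) + 6))) = (-2884 - (-2)*(-1)/41)/((19*(25 + 6))) = (-2884 - 1*2/41)/((19*31)) = (-2884 - 2/41)/589 = -118246/41*1/589 = -118246/24149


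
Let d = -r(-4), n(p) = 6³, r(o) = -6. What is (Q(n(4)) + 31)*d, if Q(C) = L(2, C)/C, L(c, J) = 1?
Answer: 6697/36 ≈ 186.03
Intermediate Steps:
n(p) = 216
Q(C) = 1/C
d = 6 (d = -1*(-6) = 6)
(Q(n(4)) + 31)*d = (1/216 + 31)*6 = (6697/216)*6 = 6697/36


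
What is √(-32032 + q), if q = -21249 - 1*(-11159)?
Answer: I*√42122 ≈ 205.24*I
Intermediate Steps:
q = -10090 (q = -21249 + 11159 = -10090)
√(-32032 + q) = √(-32032 - 10090) = √(-42122) = I*√42122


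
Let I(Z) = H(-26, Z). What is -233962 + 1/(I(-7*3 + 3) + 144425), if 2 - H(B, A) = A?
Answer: -33794641089/144445 ≈ -2.3396e+5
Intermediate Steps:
H(B, A) = 2 - A
I(Z) = 2 - Z
-233962 + 1/(I(-7*3 + 3) + 144425) = -233962 + 1/((2 - (-7*3 + 3)) + 144425) = -233962 + 1/((2 - (-21 + 3)) + 144425) = -233962 + 1/((2 - 1*(-18)) + 144425) = -233962 + 1/((2 + 18) + 144425) = -233962 + 1/(20 + 144425) = -233962 + 1/144445 = -33794641089/144445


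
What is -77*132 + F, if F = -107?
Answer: -10271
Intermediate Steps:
-77*132 + F = -77*132 - 107 = -10164 - 107 = -10271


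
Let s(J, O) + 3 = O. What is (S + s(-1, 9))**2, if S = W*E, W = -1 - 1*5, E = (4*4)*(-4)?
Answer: 152100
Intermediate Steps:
s(J, O) = -3 + O
E = -64 (E = 16*(-4) = -64)
W = -6 (W = -1 - 5 = -6)
S = 384 (S = -6*(-64) = 384)
(S + s(-1, 9))**2 = (384 + (-3 + 9))**2 = (384 + 6)**2 = 390**2 = 152100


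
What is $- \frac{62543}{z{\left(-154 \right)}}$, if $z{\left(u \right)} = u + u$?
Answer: $\frac{62543}{308} \approx 203.06$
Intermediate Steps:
$z{\left(u \right)} = 2 u$
$- \frac{62543}{z{\left(-154 \right)}} = - \frac{62543}{2 \left(-154\right)} = - \frac{62543}{-308} = \left(-62543\right) \left(- \frac{1}{308}\right) = \frac{62543}{308}$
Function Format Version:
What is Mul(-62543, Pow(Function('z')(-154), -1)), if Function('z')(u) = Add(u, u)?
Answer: Rational(62543, 308) ≈ 203.06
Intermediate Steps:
Function('z')(u) = Mul(2, u)
Mul(-62543, Pow(Function('z')(-154), -1)) = Mul(-62543, Pow(Mul(2, -154), -1)) = Mul(-62543, Pow(-308, -1)) = Mul(-62543, Rational(-1, 308)) = Rational(62543, 308)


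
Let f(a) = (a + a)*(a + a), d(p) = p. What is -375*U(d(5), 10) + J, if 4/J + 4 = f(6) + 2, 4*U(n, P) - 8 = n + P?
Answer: -612367/284 ≈ -2156.2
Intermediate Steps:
f(a) = 4*a**2 (f(a) = (2*a)*(2*a) = 4*a**2)
U(n, P) = 2 + P/4 + n/4 (U(n, P) = 2 + (n + P)/4 = 2 + (P + n)/4 = 2 + (P/4 + n/4) = 2 + P/4 + n/4)
J = 2/71 (J = 4/(-4 + (4*6**2 + 2)) = 4/(-4 + (4*36 + 2)) = 4/(-4 + (144 + 2)) = 4/(-4 + 146) = 4/142 = 4*(1/142) = 2/71 ≈ 0.028169)
-375*U(d(5), 10) + J = -375*(2 + (1/4)*10 + (1/4)*5) + 2/71 = -375*(2 + 5/2 + 5/4) + 2/71 = -375*23/4 + 2/71 = -8625/4 + 2/71 = -612367/284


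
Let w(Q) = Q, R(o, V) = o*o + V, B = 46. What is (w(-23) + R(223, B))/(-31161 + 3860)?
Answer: -49752/27301 ≈ -1.8224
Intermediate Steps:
R(o, V) = V + o² (R(o, V) = o² + V = V + o²)
(w(-23) + R(223, B))/(-31161 + 3860) = (-23 + (46 + 223²))/(-31161 + 3860) = (-23 + (46 + 49729))/(-27301) = (-23 + 49775)*(-1/27301) = 49752*(-1/27301) = -49752/27301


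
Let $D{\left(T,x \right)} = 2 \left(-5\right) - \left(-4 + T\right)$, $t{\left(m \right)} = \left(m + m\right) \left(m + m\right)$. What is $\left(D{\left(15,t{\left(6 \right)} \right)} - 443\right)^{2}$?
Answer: $215296$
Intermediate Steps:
$t{\left(m \right)} = 4 m^{2}$ ($t{\left(m \right)} = 2 m 2 m = 4 m^{2}$)
$D{\left(T,x \right)} = -6 - T$ ($D{\left(T,x \right)} = -10 - \left(-4 + T\right) = -6 - T$)
$\left(D{\left(15,t{\left(6 \right)} \right)} - 443\right)^{2} = \left(\left(-6 - 15\right) - 443\right)^{2} = \left(-21 - 443\right)^{2} = \left(-464\right)^{2} = 215296$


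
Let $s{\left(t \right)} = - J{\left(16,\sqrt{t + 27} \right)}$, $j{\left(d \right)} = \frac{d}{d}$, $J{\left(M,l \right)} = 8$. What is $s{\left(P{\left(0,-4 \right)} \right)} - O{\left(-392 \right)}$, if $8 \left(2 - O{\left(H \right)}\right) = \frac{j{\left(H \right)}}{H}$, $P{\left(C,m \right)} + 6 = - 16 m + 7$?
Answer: $- \frac{31361}{3136} \approx -10.0$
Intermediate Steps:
$j{\left(d \right)} = 1$
$P{\left(C,m \right)} = 1 - 16 m$ ($P{\left(C,m \right)} = -6 - \left(-7 + 16 m\right) = 1 - 16 m$)
$O{\left(H \right)} = 2 - \frac{1}{8 H}$ ($O{\left(H \right)} = 2 - \frac{1 \frac{1}{H}}{8} = 2 - \frac{1}{8 H}$)
$s{\left(t \right)} = -8$ ($s{\left(t \right)} = \left(-1\right) 8 = -8$)
$s{\left(P{\left(0,-4 \right)} \right)} - O{\left(-392 \right)} = -8 - \left(2 - \frac{1}{8 \left(-392\right)}\right) = -8 - \left(2 - - \frac{1}{3136}\right) = -8 - \left(2 + \frac{1}{3136}\right) = -8 - \frac{6273}{3136} = - \frac{31361}{3136}$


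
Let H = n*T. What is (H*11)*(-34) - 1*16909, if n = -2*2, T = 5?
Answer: -9429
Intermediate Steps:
n = -4
H = -20 (H = -4*5 = -20)
(H*11)*(-34) - 1*16909 = -20*11*(-34) - 1*16909 = -220*(-34) - 16909 = 7480 - 16909 = -9429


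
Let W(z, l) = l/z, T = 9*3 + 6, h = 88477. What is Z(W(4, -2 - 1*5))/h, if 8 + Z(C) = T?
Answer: 25/88477 ≈ 0.00028256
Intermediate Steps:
T = 33 (T = 27 + 6 = 33)
Z(C) = 25 (Z(C) = -8 + 33 = 25)
Z(W(4, -2 - 1*5))/h = 25/88477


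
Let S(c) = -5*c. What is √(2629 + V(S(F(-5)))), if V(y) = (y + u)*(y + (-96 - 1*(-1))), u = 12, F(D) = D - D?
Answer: √1489 ≈ 38.588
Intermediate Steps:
F(D) = 0
V(y) = (-95 + y)*(12 + y) (V(y) = (y + 12)*(y + (-96 - 1*(-1))) = (12 + y)*(y + (-96 + 1)) = (12 + y)*(y - 95) = (12 + y)*(-95 + y) = (-95 + y)*(12 + y))
√(2629 + V(S(F(-5)))) = √(2629 + (-1140 + (-5*0)² - (-415)*0)) = √(2629 + (-1140 + 0² - 83*0)) = √(2629 + (-1140 + 0 + 0)) = √(2629 - 1140) = √1489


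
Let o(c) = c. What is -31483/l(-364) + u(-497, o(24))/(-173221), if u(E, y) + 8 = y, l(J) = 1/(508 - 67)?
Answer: -2405000883679/173221 ≈ -1.3884e+7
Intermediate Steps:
l(J) = 1/441
u(E, y) = -8 + y
-31483/l(-364) + u(-497, o(24))/(-173221) = -31483/1/441 + (-8 + 24)/(-173221) = -31483*441 + 16*(-1/173221) = -13884003 - 16/173221 = -2405000883679/173221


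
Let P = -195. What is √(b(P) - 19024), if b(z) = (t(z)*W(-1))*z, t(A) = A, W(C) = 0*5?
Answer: 4*I*√1189 ≈ 137.93*I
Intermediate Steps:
W(C) = 0
b(z) = 0 (b(z) = (z*0)*z = 0*z = 0)
√(b(P) - 19024) = √(0 - 19024) = √(-19024) = 4*I*√1189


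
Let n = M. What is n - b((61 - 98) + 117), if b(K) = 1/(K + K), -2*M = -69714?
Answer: 5577119/160 ≈ 34857.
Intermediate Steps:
M = 34857 (M = -½*(-69714) = 34857)
n = 34857
b(K) = 1/(2*K)
n - b((61 - 98) + 117) = 34857 - 1/(2*((61 - 98) + 117)) = 34857 - 1/(2*(-37 + 117)) = 34857 - 1/(2*80) = 34857 - 1*1/160 = 34857 - 1/160 = 5577119/160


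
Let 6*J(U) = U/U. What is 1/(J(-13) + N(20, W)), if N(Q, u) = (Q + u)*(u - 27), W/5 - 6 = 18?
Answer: 6/78121 ≈ 7.6804e-5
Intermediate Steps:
W = 120 (W = 30 + 5*18 = 30 + 90 = 120)
N(Q, u) = (-27 + u)*(Q + u) (N(Q, u) = (Q + u)*(-27 + u) = (-27 + u)*(Q + u))
J(U) = 1/6 (J(U) = (U/U)/6 = (1/6)*1 = 1/6)
1/(J(-13) + N(20, W)) = 1/(1/6 + (120**2 - 27*20 - 27*120 + 20*120)) = 1/(1/6 + (14400 - 540 - 3240 + 2400)) = 1/(1/6 + 13020) = 1/(78121/6) = 6/78121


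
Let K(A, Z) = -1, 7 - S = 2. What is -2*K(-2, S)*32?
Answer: 64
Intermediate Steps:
S = 5 (S = 7 - 1*2 = 7 - 2 = 5)
-2*K(-2, S)*32 = -2*(-1)*32 = 2*32 = 64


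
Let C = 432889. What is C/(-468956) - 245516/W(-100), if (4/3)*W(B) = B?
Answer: 115103734621/35171700 ≈ 3272.6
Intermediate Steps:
W(B) = 3*B/4
C/(-468956) - 245516/W(-100) = 432889/(-468956) - 245516/((3/4)*(-100)) = 432889*(-1/468956) - 245516/(-75) = -432889/468956 - 245516*(-1/75) = -432889/468956 + 245516/75 = 115103734621/35171700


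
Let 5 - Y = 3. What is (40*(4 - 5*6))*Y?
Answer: -2080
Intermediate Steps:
Y = 2 (Y = 5 - 1*3 = 5 - 3 = 2)
(40*(4 - 5*6))*Y = (40*(4 - 5*6))*2 = (40*(4 - 30))*2 = (40*(-26))*2 = -1040*2 = -2080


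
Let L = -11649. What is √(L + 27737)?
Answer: 2*√4022 ≈ 126.84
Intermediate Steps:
√(L + 27737) = √(-11649 + 27737) = √16088 = 2*√4022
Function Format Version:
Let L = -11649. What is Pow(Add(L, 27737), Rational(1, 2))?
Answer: Mul(2, Pow(4022, Rational(1, 2))) ≈ 126.84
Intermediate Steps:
Pow(Add(L, 27737), Rational(1, 2)) = Pow(Add(-11649, 27737), Rational(1, 2)) = Pow(16088, Rational(1, 2)) = Mul(2, Pow(4022, Rational(1, 2)))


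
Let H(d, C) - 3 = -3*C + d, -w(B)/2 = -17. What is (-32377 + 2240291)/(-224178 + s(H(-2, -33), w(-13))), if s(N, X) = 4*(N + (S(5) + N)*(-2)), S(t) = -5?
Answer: -1103957/112269 ≈ -9.8331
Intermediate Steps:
w(B) = 34 (w(B) = -2*(-17) = 34)
H(d, C) = 3 + d - 3*C (H(d, C) = 3 + (-3*C + d) = 3 + (d - 3*C) = 3 + d - 3*C)
s(N, X) = 40 - 4*N (s(N, X) = 4*(N + (-5 + N)*(-2)) = 4*(N + (10 - 2*N)) = 4*(10 - N) = 40 - 4*N)
(-32377 + 2240291)/(-224178 + s(H(-2, -33), w(-13))) = (-32377 + 2240291)/(-224178 + (40 - 4*(3 - 2 - 3*(-33)))) = 2207914/(-224178 + (40 - 4*(3 - 2 + 99))) = 2207914/(-224178 + (40 - 4*100)) = 2207914/(-224178 + (40 - 400)) = 2207914/(-224178 - 360) = 2207914/(-224538) = 2207914*(-1/224538) = -1103957/112269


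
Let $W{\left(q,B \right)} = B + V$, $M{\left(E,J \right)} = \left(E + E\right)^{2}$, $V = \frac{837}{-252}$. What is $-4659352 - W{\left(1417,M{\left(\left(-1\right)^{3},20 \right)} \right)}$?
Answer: $- \frac{130461875}{28} \approx -4.6594 \cdot 10^{6}$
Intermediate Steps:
$V = - \frac{93}{28}$ ($V = 837 \left(- \frac{1}{252}\right) = - \frac{93}{28} \approx -3.3214$)
$M{\left(E,J \right)} = 4 E^{2}$ ($M{\left(E,J \right)} = \left(2 E\right)^{2} = 4 E^{2}$)
$W{\left(q,B \right)} = - \frac{93}{28} + B$ ($W{\left(q,B \right)} = B - \frac{93}{28} = - \frac{93}{28} + B$)
$-4659352 - W{\left(1417,M{\left(\left(-1\right)^{3},20 \right)} \right)} = -4659352 - \left(- \frac{93}{28} + 4 \left(\left(-1\right)^{3}\right)^{2}\right) = -4659352 - \left(- \frac{93}{28} + 4 \left(-1\right)^{2}\right) = -4659352 - \left(- \frac{93}{28} + 4 \cdot 1\right) = -4659352 - \left(- \frac{93}{28} + 4\right) = -4659352 - \frac{19}{28} = - \frac{130461875}{28}$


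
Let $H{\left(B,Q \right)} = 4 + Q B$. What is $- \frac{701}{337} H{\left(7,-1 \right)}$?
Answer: $\frac{2103}{337} \approx 6.2404$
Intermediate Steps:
$H{\left(B,Q \right)} = 4 + B Q$
$- \frac{701}{337} H{\left(7,-1 \right)} = - \frac{701}{337} \left(4 + 7 \left(-1\right)\right) = \left(-701\right) \frac{1}{337} \left(4 - 7\right) = \left(- \frac{701}{337}\right) \left(-3\right) = \frac{2103}{337}$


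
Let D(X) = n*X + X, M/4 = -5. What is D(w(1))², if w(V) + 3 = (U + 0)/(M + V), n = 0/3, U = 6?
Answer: 3969/361 ≈ 10.994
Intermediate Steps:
M = -20 (M = 4*(-5) = -20)
n = 0 (n = 0*(⅓) = 0)
w(V) = -3 + 6/(-20 + V) (w(V) = -3 + (6 + 0)/(-20 + V) = -3 + 6/(-20 + V))
D(X) = X (D(X) = 0*X + X = 0 + X = X)
D(w(1))² = (3*(22 - 1*1)/(-20 + 1))² = (3*(22 - 1)/(-19))² = (3*(-1/19)*21)² = (-63/19)² = 3969/361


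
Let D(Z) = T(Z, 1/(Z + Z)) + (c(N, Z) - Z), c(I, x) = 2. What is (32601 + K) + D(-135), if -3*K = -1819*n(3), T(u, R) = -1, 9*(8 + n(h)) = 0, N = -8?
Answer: 83659/3 ≈ 27886.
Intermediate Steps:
n(h) = -8 (n(h) = -8 + (⅑)*0 = -8 + 0 = -8)
K = -14552/3 (K = -(-1819)*(-8)/3 = -⅓*14552 = -14552/3 ≈ -4850.7)
D(Z) = 1 - Z (D(Z) = -1 + (2 - Z) = 1 - Z)
(32601 + K) + D(-135) = (32601 - 14552/3) + (1 - 1*(-135)) = 83251/3 + (1 + 135) = 83251/3 + 136 = 83659/3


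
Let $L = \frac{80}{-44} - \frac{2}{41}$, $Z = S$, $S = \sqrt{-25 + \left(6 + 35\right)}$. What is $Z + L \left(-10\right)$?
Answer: $\frac{10224}{451} \approx 22.67$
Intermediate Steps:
$S = 4$ ($S = \sqrt{-25 + 41} = \sqrt{16} = 4$)
$Z = 4$
$L = - \frac{842}{451}$ ($L = 80 \left(- \frac{1}{44}\right) - \frac{2}{41} = - \frac{20}{11} - \frac{2}{41} = - \frac{842}{451} \approx -1.867$)
$Z + L \left(-10\right) = 4 - - \frac{8420}{451} = 4 + \frac{8420}{451} = \frac{10224}{451}$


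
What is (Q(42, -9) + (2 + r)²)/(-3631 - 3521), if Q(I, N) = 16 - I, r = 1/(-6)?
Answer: 815/257472 ≈ 0.0031654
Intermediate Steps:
r = -⅙ ≈ -0.16667
(Q(42, -9) + (2 + r)²)/(-3631 - 3521) = ((16 - 1*42) + (2 - ⅙)²)/(-3631 - 3521) = ((16 - 42) + (11/6)²)/(-7152) = (-26 + 121/36)*(-1/7152) = -815/36*(-1/7152) = 815/257472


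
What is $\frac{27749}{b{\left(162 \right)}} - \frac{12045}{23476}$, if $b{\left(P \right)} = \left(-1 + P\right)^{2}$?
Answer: $\frac{339217079}{608521396} \approx 0.55744$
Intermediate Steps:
$\frac{27749}{b{\left(162 \right)}} - \frac{12045}{23476} = \frac{27749}{\left(-1 + 162\right)^{2}} - \frac{12045}{23476} = \frac{27749}{161^{2}} - \frac{12045}{23476} = \frac{27749}{25921} - \frac{12045}{23476} = \frac{339217079}{608521396}$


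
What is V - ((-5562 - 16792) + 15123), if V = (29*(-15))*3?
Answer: 5926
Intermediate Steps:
V = -1305 (V = -435*3 = -1305)
V - ((-5562 - 16792) + 15123) = -1305 - ((-5562 - 16792) + 15123) = -1305 - (-22354 + 15123) = -1305 - 1*(-7231) = -1305 + 7231 = 5926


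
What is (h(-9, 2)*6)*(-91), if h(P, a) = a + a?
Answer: -2184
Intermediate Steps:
h(P, a) = 2*a
(h(-9, 2)*6)*(-91) = ((2*2)*6)*(-91) = (4*6)*(-91) = 24*(-91) = -2184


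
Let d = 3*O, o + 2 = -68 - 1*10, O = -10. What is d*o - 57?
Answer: 2343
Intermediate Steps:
o = -80 (o = -2 + (-68 - 1*10) = -2 + (-68 - 10) = -2 - 78 = -80)
d = -30 (d = 3*(-10) = -30)
d*o - 57 = -30*(-80) - 57 = 2400 - 57 = 2343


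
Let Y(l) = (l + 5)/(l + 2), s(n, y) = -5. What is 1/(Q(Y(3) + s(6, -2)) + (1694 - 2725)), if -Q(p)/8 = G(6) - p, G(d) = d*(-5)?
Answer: -5/4091 ≈ -0.0012222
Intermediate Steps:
G(d) = -5*d
Y(l) = (5 + l)/(2 + l)
Q(p) = 240 + 8*p (Q(p) = -8*(-5*6 - p) = -8*(-30 - p) = 240 + 8*p)
1/(Q(Y(3) + s(6, -2)) + (1694 - 2725)) = 1/((240 + 8*((5 + 3)/(2 + 3) - 5)) + (1694 - 2725)) = 1/((240 + 8*(8/5 - 5)) - 1031) = 1/((240 + 8*(-17/5)) - 1031) = 1/((240 - 136/5) - 1031) = 1/(1064/5 - 1031) = 1/(-4091/5) = -5/4091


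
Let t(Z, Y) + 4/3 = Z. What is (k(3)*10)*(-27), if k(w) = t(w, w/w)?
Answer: -450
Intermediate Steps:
t(Z, Y) = -4/3 + Z
k(w) = -4/3 + w
(k(3)*10)*(-27) = ((-4/3 + 3)*10)*(-27) = ((5/3)*10)*(-27) = (50/3)*(-27) = -450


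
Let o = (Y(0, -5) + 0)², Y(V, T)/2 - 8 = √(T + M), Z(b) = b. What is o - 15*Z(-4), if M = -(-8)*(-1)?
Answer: 264 + 64*I*√13 ≈ 264.0 + 230.76*I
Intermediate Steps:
M = -8 (M = -4*2 = -8)
Y(V, T) = 16 + 2*√(-8 + T) (Y(V, T) = 16 + 2*√(T - 8) = 16 + 2*√(-8 + T))
o = (16 + 2*I*√13)² (o = ((16 + 2*√(-8 - 5)) + 0)² = ((16 + 2*√(-13)) + 0)² = ((16 + 2*(I*√13)) + 0)² = ((16 + 2*I*√13) + 0)² = (16 + 2*I*√13)² ≈ 204.0 + 230.76*I)
o - 15*Z(-4) = (204 + 64*I*√13) - 15*(-4) = (204 + 64*I*√13) + 60 = 264 + 64*I*√13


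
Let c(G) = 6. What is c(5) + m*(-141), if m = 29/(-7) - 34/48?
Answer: 38641/56 ≈ 690.02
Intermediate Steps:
m = -815/168 (m = 29*(-⅐) - 34*1/48 = -29/7 - 17/24 = -815/168 ≈ -4.8512)
c(5) + m*(-141) = 6 - 815/168*(-141) = 6 + 38305/56 = 38641/56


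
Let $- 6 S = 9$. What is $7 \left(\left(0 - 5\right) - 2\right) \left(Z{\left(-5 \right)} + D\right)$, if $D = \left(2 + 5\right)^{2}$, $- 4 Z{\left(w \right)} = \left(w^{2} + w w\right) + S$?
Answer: $- \frac{14455}{8} \approx -1806.9$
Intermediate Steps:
$S = - \frac{3}{2}$ ($S = \left(- \frac{1}{6}\right) 9 = - \frac{3}{2} \approx -1.5$)
$Z{\left(w \right)} = \frac{3}{8} - \frac{w^{2}}{2}$ ($Z{\left(w \right)} = - \frac{\left(w^{2} + w w\right) - \frac{3}{2}}{4} = - \frac{\left(w^{2} + w^{2}\right) - \frac{3}{2}}{4} = - \frac{2 w^{2} - \frac{3}{2}}{4} = - \frac{- \frac{3}{2} + 2 w^{2}}{4} = \frac{3}{8} - \frac{w^{2}}{2}$)
$D = 49$ ($D = 7^{2} = 49$)
$7 \left(\left(0 - 5\right) - 2\right) \left(Z{\left(-5 \right)} + D\right) = 7 \left(\left(0 - 5\right) - 2\right) \left(\left(\frac{3}{8} - \frac{\left(-5\right)^{2}}{2}\right) + 49\right) = 7 \left(\left(0 - 5\right) - 2\right) \left(\left(\frac{3}{8} - \frac{25}{2}\right) + 49\right) = 7 \left(-5 - 2\right) \left(\left(\frac{3}{8} - \frac{25}{2}\right) + 49\right) = 7 \left(-7\right) \left(- \frac{97}{8} + 49\right) = \left(-49\right) \frac{295}{8} = - \frac{14455}{8}$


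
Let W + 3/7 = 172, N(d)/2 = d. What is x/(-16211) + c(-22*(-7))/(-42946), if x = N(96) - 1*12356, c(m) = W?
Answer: 3637296597/4873383242 ≈ 0.74636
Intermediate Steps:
N(d) = 2*d
W = 1201/7 (W = -3/7 + 172 = 1201/7 ≈ 171.57)
c(m) = 1201/7
x = -12164 (x = 2*96 - 1*12356 = 192 - 12356 = -12164)
x/(-16211) + c(-22*(-7))/(-42946) = -12164/(-16211) + (1201/7)/(-42946) = -12164*(-1/16211) + (1201/7)*(-1/42946) = 12164/16211 - 1201/300622 = 3637296597/4873383242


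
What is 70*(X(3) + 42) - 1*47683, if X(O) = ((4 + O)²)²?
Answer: 123327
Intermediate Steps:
X(O) = (4 + O)⁴
70*(X(3) + 42) - 1*47683 = 70*((4 + 3)⁴ + 42) - 1*47683 = 70*(7⁴ + 42) - 47683 = 70*(2401 + 42) - 47683 = 70*2443 - 47683 = 171010 - 47683 = 123327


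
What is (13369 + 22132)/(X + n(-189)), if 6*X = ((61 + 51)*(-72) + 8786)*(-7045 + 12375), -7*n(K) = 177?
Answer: 745521/13468379 ≈ 0.055353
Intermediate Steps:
n(K) = -177/7 (n(K) = -⅐*177 = -177/7)
X = 1924130/3 (X = (((61 + 51)*(-72) + 8786)*(-7045 + 12375))/6 = ((112*(-72) + 8786)*5330)/6 = ((-8064 + 8786)*5330)/6 = (722*5330)/6 = (⅙)*3848260 = 1924130/3 ≈ 6.4138e+5)
(13369 + 22132)/(X + n(-189)) = (13369 + 22132)/(1924130/3 - 177/7) = 35501/(13468379/21) = 35501*(21/13468379) = 745521/13468379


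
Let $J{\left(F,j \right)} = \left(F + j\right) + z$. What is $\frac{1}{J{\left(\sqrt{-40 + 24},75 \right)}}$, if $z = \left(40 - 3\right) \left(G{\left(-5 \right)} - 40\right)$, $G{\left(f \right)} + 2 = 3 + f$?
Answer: $- \frac{1553}{2411825} - \frac{4 i}{2411825} \approx -0.00064391 - 1.6585 \cdot 10^{-6} i$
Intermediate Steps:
$G{\left(f \right)} = 1 + f$ ($G{\left(f \right)} = -2 + \left(3 + f\right) = 1 + f$)
$z = -1628$ ($z = \left(40 - 3\right) \left(\left(1 - 5\right) - 40\right) = 37 \left(-4 - 40\right) = 37 \left(-44\right) = -1628$)
$J{\left(F,j \right)} = -1628 + F + j$ ($J{\left(F,j \right)} = \left(F + j\right) - 1628 = -1628 + F + j$)
$\frac{1}{J{\left(\sqrt{-40 + 24},75 \right)}} = \frac{1}{-1628 + \sqrt{-40 + 24} + 75} = \frac{1}{-1628 + \sqrt{-16} + 75} = \frac{1}{-1628 + 4 i + 75} = \frac{1}{-1553 + 4 i} = \frac{-1553 - 4 i}{2411825}$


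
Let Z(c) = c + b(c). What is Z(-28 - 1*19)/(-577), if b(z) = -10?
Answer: 57/577 ≈ 0.098787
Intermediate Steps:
Z(c) = -10 + c (Z(c) = c - 10 = -10 + c)
Z(-28 - 1*19)/(-577) = (-10 + (-28 - 1*19))/(-577) = (-10 + (-28 - 19))*(-1/577) = (-10 - 47)*(-1/577) = -57*(-1/577) = 57/577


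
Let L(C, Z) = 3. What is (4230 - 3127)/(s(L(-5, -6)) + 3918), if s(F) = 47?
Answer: 1103/3965 ≈ 0.27818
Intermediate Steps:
(4230 - 3127)/(s(L(-5, -6)) + 3918) = (4230 - 3127)/(47 + 3918) = 1103/3965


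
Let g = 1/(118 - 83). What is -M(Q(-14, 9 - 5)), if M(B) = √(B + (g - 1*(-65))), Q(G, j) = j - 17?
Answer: -√63735/35 ≈ -7.2131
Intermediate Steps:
Q(G, j) = -17 + j
g = 1/35 ≈ 0.028571
M(B) = √(2276/35 + B) (M(B) = √(B + (1/35 - 1*(-65))) = √(B + (1/35 + 65)) = √(B + 2276/35) = √(2276/35 + B))
-M(Q(-14, 9 - 5)) = -√(79660 + 1225*(-17 + (9 - 5)))/35 = -√(79660 + 1225*(-17 + 4))/35 = -√(79660 + 1225*(-13))/35 = -√(79660 - 15925)/35 = -√63735/35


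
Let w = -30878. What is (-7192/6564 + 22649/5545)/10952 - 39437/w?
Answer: 1965487253368601/1538589392207160 ≈ 1.2775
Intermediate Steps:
(-7192/6564 + 22649/5545)/10952 - 39437/w = (-7192/6564 + 22649/5545)/10952 - 39437/(-30878) = (-7192*1/6564 + 22649*(1/5545))*(1/10952) - 39437*(-1/30878) = (-1798/1641 + 22649/5545)*(1/10952) + 39437/30878 = (27197099/9099345)*(1/10952) + 39437/30878 = 27197099/99656026440 + 39437/30878 = 1965487253368601/1538589392207160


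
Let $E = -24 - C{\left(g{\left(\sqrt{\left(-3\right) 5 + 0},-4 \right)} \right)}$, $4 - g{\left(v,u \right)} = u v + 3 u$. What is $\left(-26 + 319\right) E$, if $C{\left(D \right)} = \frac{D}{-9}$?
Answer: $- \frac{58600}{9} + \frac{1172 i \sqrt{15}}{9} \approx -6511.1 + 504.35 i$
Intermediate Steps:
$g{\left(v,u \right)} = 4 - 3 u - u v$ ($g{\left(v,u \right)} = 4 - \left(u v + 3 u\right) = 4 - \left(3 u + u v\right) = 4 - 3 u - u v$)
$C{\left(D \right)} = - \frac{D}{9}$ ($C{\left(D \right)} = D \left(- \frac{1}{9}\right) = - \frac{D}{9}$)
$E = - \frac{200}{9} + \frac{4 i \sqrt{15}}{9}$ ($E = -24 - - \frac{4 - -12 - - 4 \sqrt{\left(-3\right) 5 + 0}}{9} = -24 - - \frac{4 + 12 - - 4 \sqrt{-15 + 0}}{9} = -24 - - \frac{4 + 12 - - 4 \sqrt{-15}}{9} = -24 - - \frac{4 + 12 - - 4 i \sqrt{15}}{9} = -24 - - \frac{4 + 12 + 4 i \sqrt{15}}{9} = -24 - - \frac{16 + 4 i \sqrt{15}}{9} = -24 - \left(- \frac{16}{9} - \frac{4 i \sqrt{15}}{9}\right) = -24 + \left(\frac{16}{9} + \frac{4 i \sqrt{15}}{9}\right) = - \frac{200}{9} + \frac{4 i \sqrt{15}}{9} \approx -22.222 + 1.7213 i$)
$\left(-26 + 319\right) E = \left(-26 + 319\right) \left(- \frac{200}{9} + \frac{4 i \sqrt{15}}{9}\right) = 293 \left(- \frac{200}{9} + \frac{4 i \sqrt{15}}{9}\right) = - \frac{58600}{9} + \frac{1172 i \sqrt{15}}{9}$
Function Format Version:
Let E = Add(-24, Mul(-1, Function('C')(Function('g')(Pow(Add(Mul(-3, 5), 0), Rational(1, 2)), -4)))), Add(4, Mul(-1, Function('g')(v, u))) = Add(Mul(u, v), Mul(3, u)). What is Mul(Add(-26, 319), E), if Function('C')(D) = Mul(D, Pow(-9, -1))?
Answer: Add(Rational(-58600, 9), Mul(Rational(1172, 9), I, Pow(15, Rational(1, 2)))) ≈ Add(-6511.1, Mul(504.35, I))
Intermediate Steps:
Function('g')(v, u) = Add(4, Mul(-3, u), Mul(-1, u, v)) (Function('g')(v, u) = Add(4, Mul(-1, Add(Mul(u, v), Mul(3, u)))) = Add(4, Mul(-1, Add(Mul(3, u), Mul(u, v)))) = Add(4, Add(Mul(-3, u), Mul(-1, u, v))) = Add(4, Mul(-3, u), Mul(-1, u, v)))
Function('C')(D) = Mul(Rational(-1, 9), D) (Function('C')(D) = Mul(D, Rational(-1, 9)) = Mul(Rational(-1, 9), D))
E = Add(Rational(-200, 9), Mul(Rational(4, 9), I, Pow(15, Rational(1, 2)))) (E = Add(-24, Mul(-1, Mul(Rational(-1, 9), Add(4, Mul(-3, -4), Mul(-1, -4, Pow(Add(Mul(-3, 5), 0), Rational(1, 2))))))) = Add(-24, Mul(-1, Mul(Rational(-1, 9), Add(4, 12, Mul(-1, -4, Pow(Add(-15, 0), Rational(1, 2))))))) = Add(-24, Mul(-1, Mul(Rational(-1, 9), Add(4, 12, Mul(-1, -4, Pow(-15, Rational(1, 2))))))) = Add(-24, Mul(-1, Mul(Rational(-1, 9), Add(4, 12, Mul(-1, -4, Mul(I, Pow(15, Rational(1, 2)))))))) = Add(-24, Mul(-1, Mul(Rational(-1, 9), Add(4, 12, Mul(4, I, Pow(15, Rational(1, 2))))))) = Add(-24, Mul(-1, Mul(Rational(-1, 9), Add(16, Mul(4, I, Pow(15, Rational(1, 2))))))) = Add(-24, Mul(-1, Add(Rational(-16, 9), Mul(Rational(-4, 9), I, Pow(15, Rational(1, 2)))))) = Add(-24, Add(Rational(16, 9), Mul(Rational(4, 9), I, Pow(15, Rational(1, 2))))) = Add(Rational(-200, 9), Mul(Rational(4, 9), I, Pow(15, Rational(1, 2)))) ≈ Add(-22.222, Mul(1.7213, I)))
Mul(Add(-26, 319), E) = Mul(Add(-26, 319), Add(Rational(-200, 9), Mul(Rational(4, 9), I, Pow(15, Rational(1, 2))))) = Mul(293, Add(Rational(-200, 9), Mul(Rational(4, 9), I, Pow(15, Rational(1, 2))))) = Add(Rational(-58600, 9), Mul(Rational(1172, 9), I, Pow(15, Rational(1, 2))))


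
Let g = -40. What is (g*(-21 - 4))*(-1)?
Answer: -1000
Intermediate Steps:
(g*(-21 - 4))*(-1) = -40*(-21 - 4)*(-1) = -40*(-25)*(-1) = 1000*(-1) = -1000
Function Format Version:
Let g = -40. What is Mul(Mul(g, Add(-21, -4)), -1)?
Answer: -1000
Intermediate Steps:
Mul(Mul(g, Add(-21, -4)), -1) = Mul(Mul(-40, Add(-21, -4)), -1) = Mul(Mul(-40, -25), -1) = Mul(1000, -1) = -1000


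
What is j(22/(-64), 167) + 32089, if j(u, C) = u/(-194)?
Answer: 199208523/6208 ≈ 32089.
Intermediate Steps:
j(u, C) = -u/194 (j(u, C) = u*(-1/194) = -u/194)
j(22/(-64), 167) + 32089 = -11/(97*(-64)) + 32089 = -11*(-1)/(97*64) + 32089 = -1/194*(-11/32) + 32089 = 11/6208 + 32089 = 199208523/6208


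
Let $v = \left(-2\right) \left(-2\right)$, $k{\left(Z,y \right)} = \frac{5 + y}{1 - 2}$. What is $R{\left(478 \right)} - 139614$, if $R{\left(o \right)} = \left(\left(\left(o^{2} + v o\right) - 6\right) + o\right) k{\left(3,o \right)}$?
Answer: $-111648858$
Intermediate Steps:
$k{\left(Z,y \right)} = -5 - y$ ($k{\left(Z,y \right)} = \frac{5 + y}{-1} = \left(5 + y\right) \left(-1\right) = -5 - y$)
$v = 4$
$R{\left(o \right)} = \left(-5 - o\right) \left(-6 + o^{2} + 5 o\right)$ ($R{\left(o \right)} = \left(\left(\left(o^{2} + 4 o\right) - 6\right) + o\right) \left(-5 - o\right) = \left(\left(-6 + o^{2} + 4 o\right) + o\right) \left(-5 - o\right) = \left(-6 + o^{2} + 5 o\right) \left(-5 - o\right) = \left(-5 - o\right) \left(-6 + o^{2} + 5 o\right)$)
$R{\left(478 \right)} - 139614 = - \left(5 + 478\right) \left(-6 + 478^{2} + 5 \cdot 478\right) - 139614 = \left(-1\right) 483 \left(-6 + 228484 + 2390\right) - 139614 = \left(-1\right) 483 \cdot 230868 - 139614 = -111509244 - 139614 = -111648858$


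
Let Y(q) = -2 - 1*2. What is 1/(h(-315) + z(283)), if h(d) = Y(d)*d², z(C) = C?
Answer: -1/396617 ≈ -2.5213e-6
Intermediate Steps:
Y(q) = -4 (Y(q) = -2 - 2 = -4)
h(d) = -4*d²
1/(h(-315) + z(283)) = 1/(-4*(-315)² + 283) = 1/(-4*99225 + 283) = 1/(-396900 + 283) = 1/(-396617) = -1/396617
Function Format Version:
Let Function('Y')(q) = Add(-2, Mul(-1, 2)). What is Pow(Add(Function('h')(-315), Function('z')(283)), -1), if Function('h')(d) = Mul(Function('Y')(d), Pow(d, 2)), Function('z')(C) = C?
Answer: Rational(-1, 396617) ≈ -2.5213e-6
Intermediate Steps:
Function('Y')(q) = -4 (Function('Y')(q) = Add(-2, -2) = -4)
Function('h')(d) = Mul(-4, Pow(d, 2))
Pow(Add(Function('h')(-315), Function('z')(283)), -1) = Pow(Add(Mul(-4, Pow(-315, 2)), 283), -1) = Pow(Add(Mul(-4, 99225), 283), -1) = Pow(Add(-396900, 283), -1) = Pow(-396617, -1) = Rational(-1, 396617)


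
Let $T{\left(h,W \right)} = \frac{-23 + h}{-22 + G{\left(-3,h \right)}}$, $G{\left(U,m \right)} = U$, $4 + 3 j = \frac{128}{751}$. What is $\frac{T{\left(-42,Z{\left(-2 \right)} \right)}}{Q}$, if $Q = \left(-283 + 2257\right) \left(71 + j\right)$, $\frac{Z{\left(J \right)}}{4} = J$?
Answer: $\frac{9763}{516816230} \approx 1.8891 \cdot 10^{-5}$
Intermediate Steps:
$j = - \frac{2876}{2253}$ ($j = - \frac{4}{3} + \frac{128 \cdot \frac{1}{751}}{3} = - \frac{4}{3} + \frac{1}{3} \cdot \frac{128}{751} = - \frac{4}{3} + \frac{128}{2253} = - \frac{2876}{2253} \approx -1.2765$)
$Z{\left(J \right)} = 4 J$
$T{\left(h,W \right)} = \frac{23}{25} - \frac{h}{25}$ ($T{\left(h,W \right)} = \frac{-23 + h}{-22 - 3} = \frac{-23 + h}{-25} = \left(-23 + h\right) \left(- \frac{1}{25}\right) = \frac{23}{25} - \frac{h}{25}$)
$Q = \frac{103363246}{751}$ ($Q = \left(-283 + 2257\right) \left(71 - \frac{2876}{2253}\right) = 1974 \cdot \frac{157087}{2253} = \frac{103363246}{751} \approx 1.3763 \cdot 10^{5}$)
$\frac{T{\left(-42,Z{\left(-2 \right)} \right)}}{Q} = \frac{\frac{23}{25} - - \frac{42}{25}}{\frac{103363246}{751}} = \left(\frac{23}{25} + \frac{42}{25}\right) \frac{751}{103363246} = \frac{13}{5} \cdot \frac{751}{103363246} = \frac{9763}{516816230}$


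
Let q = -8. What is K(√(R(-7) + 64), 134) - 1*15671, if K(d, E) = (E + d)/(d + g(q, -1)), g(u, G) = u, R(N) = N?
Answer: -110826/7 - 142*√57/7 ≈ -15985.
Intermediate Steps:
K(d, E) = (E + d)/(-8 + d) (K(d, E) = (E + d)/(d - 8) = (E + d)/(-8 + d))
K(√(R(-7) + 64), 134) - 1*15671 = (134 + √(-7 + 64))/(-8 + √(-7 + 64)) - 1*15671 = (134 + √57)/(-8 + √57) - 15671 = -15671 + (134 + √57)/(-8 + √57)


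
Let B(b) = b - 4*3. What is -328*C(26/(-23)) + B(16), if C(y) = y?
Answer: 8620/23 ≈ 374.78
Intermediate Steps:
B(b) = -12 + b (B(b) = b - 12 = -12 + b)
-328*C(26/(-23)) + B(16) = -8528/(-23) + (-12 + 16) = -8528*(-1)/23 + 4 = -328*(-26/23) + 4 = 8528/23 + 4 = 8620/23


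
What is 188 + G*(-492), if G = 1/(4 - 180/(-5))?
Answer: 1757/10 ≈ 175.70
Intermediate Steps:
G = 1/40 (G = 1/(4 - 180*(-⅕)) = 1/(4 + 36) = 1/40 ≈ 0.025000)
188 + G*(-492) = 188 + (1/40)*(-492) = 188 - 123/10 = 1757/10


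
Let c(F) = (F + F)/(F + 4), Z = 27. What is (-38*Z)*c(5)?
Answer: -1140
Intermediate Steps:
c(F) = 2*F/(4 + F) (c(F) = (2*F)/(4 + F) = 2*F/(4 + F))
(-38*Z)*c(5) = (-38*27)*(2*5/(4 + 5)) = -2052*5/9 = -1026*10/9 = -1140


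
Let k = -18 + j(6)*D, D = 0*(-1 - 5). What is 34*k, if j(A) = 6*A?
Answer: -612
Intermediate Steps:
D = 0 (D = 0*(-6) = 0)
k = -18 (k = -18 + (6*6)*0 = -18 + 36*0 = -18 + 0 = -18)
34*k = 34*(-18) = -612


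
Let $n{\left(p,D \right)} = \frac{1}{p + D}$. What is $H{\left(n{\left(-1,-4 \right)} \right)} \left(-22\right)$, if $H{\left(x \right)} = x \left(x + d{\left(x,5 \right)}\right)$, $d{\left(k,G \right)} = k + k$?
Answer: $- \frac{66}{25} \approx -2.64$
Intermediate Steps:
$n{\left(p,D \right)} = \frac{1}{D + p}$
$d{\left(k,G \right)} = 2 k$
$H{\left(x \right)} = 3 x^{2}$ ($H{\left(x \right)} = x \left(x + 2 x\right) = x 3 x = 3 x^{2}$)
$H{\left(n{\left(-1,-4 \right)} \right)} \left(-22\right) = 3 \left(\frac{1}{-4 - 1}\right)^{2} \left(-22\right) = 3 \left(\frac{1}{-5}\right)^{2} \left(-22\right) = 3 \left(- \frac{1}{5}\right)^{2} \left(-22\right) = 3 \cdot \frac{1}{25} \left(-22\right) = \frac{3}{25} \left(-22\right) = - \frac{66}{25}$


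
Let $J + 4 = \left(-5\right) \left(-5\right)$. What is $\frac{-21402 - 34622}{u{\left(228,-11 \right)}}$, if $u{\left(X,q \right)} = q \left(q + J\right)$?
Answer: $\frac{28012}{55} \approx 509.31$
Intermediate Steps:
$J = 21$ ($J = -4 - -25 = -4 + 25 = 21$)
$u{\left(X,q \right)} = q \left(21 + q\right)$ ($u{\left(X,q \right)} = q \left(q + 21\right) = q \left(21 + q\right)$)
$\frac{-21402 - 34622}{u{\left(228,-11 \right)}} = \frac{-21402 - 34622}{\left(-11\right) \left(21 - 11\right)} = \frac{-21402 - 34622}{\left(-11\right) 10} = - \frac{56024}{-110} = \left(-56024\right) \left(- \frac{1}{110}\right) = \frac{28012}{55}$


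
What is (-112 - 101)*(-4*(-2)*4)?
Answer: -6816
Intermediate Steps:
(-112 - 101)*(-4*(-2)*4) = -1704*4 = -213*32 = -6816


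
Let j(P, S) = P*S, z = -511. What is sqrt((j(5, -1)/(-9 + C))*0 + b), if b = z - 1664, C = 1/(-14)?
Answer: 5*I*sqrt(87) ≈ 46.637*I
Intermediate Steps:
C = -1/14 ≈ -0.071429
b = -2175 (b = -511 - 1664 = -2175)
sqrt((j(5, -1)/(-9 + C))*0 + b) = sqrt(((5*(-1))/(-9 - 1/14))*0 - 2175) = sqrt((-5/(-127/14))*0 - 2175) = sqrt(-14/127*(-5)*0 - 2175) = sqrt((70/127)*0 - 2175) = sqrt(0 - 2175) = sqrt(-2175) = 5*I*sqrt(87)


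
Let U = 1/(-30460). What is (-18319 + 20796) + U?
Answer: 75449419/30460 ≈ 2477.0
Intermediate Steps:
U = -1/30460 ≈ -3.2830e-5
(-18319 + 20796) + U = (-18319 + 20796) - 1/30460 = 2477 - 1/30460 = 75449419/30460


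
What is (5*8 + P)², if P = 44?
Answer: 7056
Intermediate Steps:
(5*8 + P)² = (5*8 + 44)² = (40 + 44)² = 84² = 7056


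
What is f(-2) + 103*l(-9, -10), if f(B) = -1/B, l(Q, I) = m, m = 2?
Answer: 413/2 ≈ 206.50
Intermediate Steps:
l(Q, I) = 2
f(-2) + 103*l(-9, -10) = -1/(-2) + 103*2 = -1*(-½) + 206 = ½ + 206 = 413/2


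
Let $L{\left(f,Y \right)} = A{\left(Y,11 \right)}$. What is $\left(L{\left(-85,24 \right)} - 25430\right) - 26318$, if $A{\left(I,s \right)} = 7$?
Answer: $-51741$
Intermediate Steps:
$L{\left(f,Y \right)} = 7$
$\left(L{\left(-85,24 \right)} - 25430\right) - 26318 = \left(7 - 25430\right) - 26318 = -25423 - 26318 = -51741$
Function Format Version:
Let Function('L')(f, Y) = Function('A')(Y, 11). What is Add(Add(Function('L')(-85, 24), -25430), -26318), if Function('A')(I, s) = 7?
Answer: -51741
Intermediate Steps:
Function('L')(f, Y) = 7
Add(Add(Function('L')(-85, 24), -25430), -26318) = Add(Add(7, -25430), -26318) = Add(-25423, -26318) = -51741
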